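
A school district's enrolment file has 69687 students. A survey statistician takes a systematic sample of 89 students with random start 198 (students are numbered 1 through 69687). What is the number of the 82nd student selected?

63621

k = 69687/89 = 783
82nd selection = r + (82−1)·k = 198 + 81×783 = 198 + 63423 = 63621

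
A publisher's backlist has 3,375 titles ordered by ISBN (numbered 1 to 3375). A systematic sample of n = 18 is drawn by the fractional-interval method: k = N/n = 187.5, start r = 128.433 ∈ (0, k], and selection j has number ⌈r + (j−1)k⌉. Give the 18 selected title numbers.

j=1: r + 0k = 128.433 → ⌈·⌉ = 129
j=2: r + 1k = 315.933 → ⌈·⌉ = 316
j=3: r + 2k = 503.433 → ⌈·⌉ = 504
j=4: r + 3k = 690.933 → ⌈·⌉ = 691
j=5: r + 4k = 878.433 → ⌈·⌉ = 879
j=6: r + 5k = 1065.933 → ⌈·⌉ = 1066
j=7: r + 6k = 1253.433 → ⌈·⌉ = 1254
j=8: r + 7k = 1440.933 → ⌈·⌉ = 1441
j=9: r + 8k = 1628.433 → ⌈·⌉ = 1629
j=10: r + 9k = 1815.933 → ⌈·⌉ = 1816
j=11: r + 10k = 2003.433 → ⌈·⌉ = 2004
j=12: r + 11k = 2190.933 → ⌈·⌉ = 2191
j=13: r + 12k = 2378.433 → ⌈·⌉ = 2379
j=14: r + 13k = 2565.933 → ⌈·⌉ = 2566
j=15: r + 14k = 2753.433 → ⌈·⌉ = 2754
j=16: r + 15k = 2940.933 → ⌈·⌉ = 2941
j=17: r + 16k = 3128.433 → ⌈·⌉ = 3129
j=18: r + 17k = 3315.933 → ⌈·⌉ = 3316

129, 316, 504, 691, 879, 1066, 1254, 1441, 1629, 1816, 2004, 2191, 2379, 2566, 2754, 2941, 3129, 3316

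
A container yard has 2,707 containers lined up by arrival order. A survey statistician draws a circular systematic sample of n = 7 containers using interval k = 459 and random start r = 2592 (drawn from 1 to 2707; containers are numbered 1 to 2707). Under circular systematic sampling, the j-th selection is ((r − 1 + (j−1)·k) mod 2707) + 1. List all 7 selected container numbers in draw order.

2592, 344, 803, 1262, 1721, 2180, 2639

Selection 1: 2592
Selection 2: 2592 + 459 = 3051 → 3051 − 2707 = 344
Selection 3: 344 + 459 = 803
Selection 4: 803 + 459 = 1262
Selection 5: 1262 + 459 = 1721
Selection 6: 1721 + 459 = 2180
Selection 7: 2180 + 459 = 2639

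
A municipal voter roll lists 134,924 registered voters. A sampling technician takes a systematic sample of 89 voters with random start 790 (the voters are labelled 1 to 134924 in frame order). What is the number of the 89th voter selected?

134198

k = 134924/89 = 1516
89th selection = r + (89−1)·k = 790 + 88×1516 = 790 + 133408 = 134198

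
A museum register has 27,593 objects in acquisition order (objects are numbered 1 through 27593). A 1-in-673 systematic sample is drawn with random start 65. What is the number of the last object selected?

k = 673
41st selection = r + (41−1)·k = 65 + 40×673 = 65 + 26920 = 26985

26985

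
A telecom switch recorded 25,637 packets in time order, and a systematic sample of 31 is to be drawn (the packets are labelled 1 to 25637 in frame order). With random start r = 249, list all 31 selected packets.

k = N/n = 25637/31 = 827
packet 1: 249
packet 2: 249 + 827 = 1076
packet 3: 1076 + 827 = 1903
packet 4: 1903 + 827 = 2730
packet 5: 2730 + 827 = 3557
packet 6: 3557 + 827 = 4384
packet 7: 4384 + 827 = 5211
packet 8: 5211 + 827 = 6038
packet 9: 6038 + 827 = 6865
packet 10: 6865 + 827 = 7692
packet 11: 7692 + 827 = 8519
packet 12: 8519 + 827 = 9346
packet 13: 9346 + 827 = 10173
packet 14: 10173 + 827 = 11000
packet 15: 11000 + 827 = 11827
packet 16: 11827 + 827 = 12654
packet 17: 12654 + 827 = 13481
packet 18: 13481 + 827 = 14308
packet 19: 14308 + 827 = 15135
packet 20: 15135 + 827 = 15962
packet 21: 15962 + 827 = 16789
packet 22: 16789 + 827 = 17616
packet 23: 17616 + 827 = 18443
packet 24: 18443 + 827 = 19270
packet 25: 19270 + 827 = 20097
packet 26: 20097 + 827 = 20924
packet 27: 20924 + 827 = 21751
packet 28: 21751 + 827 = 22578
packet 29: 22578 + 827 = 23405
packet 30: 23405 + 827 = 24232
packet 31: 24232 + 827 = 25059

249, 1076, 1903, 2730, 3557, 4384, 5211, 6038, 6865, 7692, 8519, 9346, 10173, 11000, 11827, 12654, 13481, 14308, 15135, 15962, 16789, 17616, 18443, 19270, 20097, 20924, 21751, 22578, 23405, 24232, 25059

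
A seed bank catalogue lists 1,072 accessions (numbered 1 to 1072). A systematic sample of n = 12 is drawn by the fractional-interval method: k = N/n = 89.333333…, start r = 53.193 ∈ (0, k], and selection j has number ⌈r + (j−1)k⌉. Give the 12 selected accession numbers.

j=1: r + 0k = 53.193 → ⌈·⌉ = 54
j=2: r + 1k = 142.526333… → ⌈·⌉ = 143
j=3: r + 2k = 231.859666… → ⌈·⌉ = 232
j=4: r + 3k = 321.193 → ⌈·⌉ = 322
j=5: r + 4k = 410.526333… → ⌈·⌉ = 411
j=6: r + 5k = 499.859666… → ⌈·⌉ = 500
j=7: r + 6k = 589.193 → ⌈·⌉ = 590
j=8: r + 7k = 678.526333… → ⌈·⌉ = 679
j=9: r + 8k = 767.859666… → ⌈·⌉ = 768
j=10: r + 9k = 857.193 → ⌈·⌉ = 858
j=11: r + 10k = 946.526333… → ⌈·⌉ = 947
j=12: r + 11k = 1035.859666… → ⌈·⌉ = 1036

54, 143, 232, 322, 411, 500, 590, 679, 768, 858, 947, 1036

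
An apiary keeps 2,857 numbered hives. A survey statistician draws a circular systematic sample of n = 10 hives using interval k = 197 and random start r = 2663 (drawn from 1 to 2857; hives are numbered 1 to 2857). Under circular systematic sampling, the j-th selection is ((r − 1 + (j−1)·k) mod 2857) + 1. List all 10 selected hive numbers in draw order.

2663, 3, 200, 397, 594, 791, 988, 1185, 1382, 1579

Selection 1: 2663
Selection 2: 2663 + 197 = 2860 → 2860 − 2857 = 3
Selection 3: 3 + 197 = 200
Selection 4: 200 + 197 = 397
Selection 5: 397 + 197 = 594
Selection 6: 594 + 197 = 791
Selection 7: 791 + 197 = 988
Selection 8: 988 + 197 = 1185
Selection 9: 1185 + 197 = 1382
Selection 10: 1382 + 197 = 1579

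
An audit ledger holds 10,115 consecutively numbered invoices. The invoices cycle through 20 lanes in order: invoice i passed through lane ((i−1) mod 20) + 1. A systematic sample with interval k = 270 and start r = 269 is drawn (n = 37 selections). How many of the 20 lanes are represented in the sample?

Consecutive selections differ by k = 270, so their lane numbers differ by 270 mod 20 = 10.
gcd(270, 20) = 10, so the sample visits 20/10 = 2 distinct residues mod 20.
Start 269 is lane 9; the lanes hit are 9, 19.

2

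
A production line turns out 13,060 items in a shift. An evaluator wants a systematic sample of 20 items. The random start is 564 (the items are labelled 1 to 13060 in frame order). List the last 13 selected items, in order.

k = N/n = 13060/20 = 653
8th selection = 564 + 7×653 = 5135
9th: 5135 + 653 = 5788
10th: 5788 + 653 = 6441
11th: 6441 + 653 = 7094
12th: 7094 + 653 = 7747
13th: 7747 + 653 = 8400
14th: 8400 + 653 = 9053
15th: 9053 + 653 = 9706
16th: 9706 + 653 = 10359
17th: 10359 + 653 = 11012
18th: 11012 + 653 = 11665
19th: 11665 + 653 = 12318
20th: 12318 + 653 = 12971

5135, 5788, 6441, 7094, 7747, 8400, 9053, 9706, 10359, 11012, 11665, 12318, 12971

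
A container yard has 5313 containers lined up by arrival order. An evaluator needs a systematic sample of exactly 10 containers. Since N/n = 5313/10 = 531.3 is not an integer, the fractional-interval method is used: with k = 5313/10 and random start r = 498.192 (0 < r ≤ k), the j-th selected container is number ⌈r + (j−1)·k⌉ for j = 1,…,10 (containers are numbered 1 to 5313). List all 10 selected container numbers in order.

j=1: r + 0k = 498.192 → ⌈·⌉ = 499
j=2: r + 1k = 1029.492 → ⌈·⌉ = 1030
j=3: r + 2k = 1560.792 → ⌈·⌉ = 1561
j=4: r + 3k = 2092.092 → ⌈·⌉ = 2093
j=5: r + 4k = 2623.392 → ⌈·⌉ = 2624
j=6: r + 5k = 3154.692 → ⌈·⌉ = 3155
j=7: r + 6k = 3685.992 → ⌈·⌉ = 3686
j=8: r + 7k = 4217.292 → ⌈·⌉ = 4218
j=9: r + 8k = 4748.592 → ⌈·⌉ = 4749
j=10: r + 9k = 5279.892 → ⌈·⌉ = 5280

499, 1030, 1561, 2093, 2624, 3155, 3686, 4218, 4749, 5280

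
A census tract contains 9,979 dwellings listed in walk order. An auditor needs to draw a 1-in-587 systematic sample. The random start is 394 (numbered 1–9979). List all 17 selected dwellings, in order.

394, 981, 1568, 2155, 2742, 3329, 3916, 4503, 5090, 5677, 6264, 6851, 7438, 8025, 8612, 9199, 9786

dwelling 1: 394
dwelling 2: 394 + 587 = 981
dwelling 3: 981 + 587 = 1568
dwelling 4: 1568 + 587 = 2155
dwelling 5: 2155 + 587 = 2742
dwelling 6: 2742 + 587 = 3329
dwelling 7: 3329 + 587 = 3916
dwelling 8: 3916 + 587 = 4503
dwelling 9: 4503 + 587 = 5090
dwelling 10: 5090 + 587 = 5677
dwelling 11: 5677 + 587 = 6264
dwelling 12: 6264 + 587 = 6851
dwelling 13: 6851 + 587 = 7438
dwelling 14: 7438 + 587 = 8025
dwelling 15: 8025 + 587 = 8612
dwelling 16: 8612 + 587 = 9199
dwelling 17: 9199 + 587 = 9786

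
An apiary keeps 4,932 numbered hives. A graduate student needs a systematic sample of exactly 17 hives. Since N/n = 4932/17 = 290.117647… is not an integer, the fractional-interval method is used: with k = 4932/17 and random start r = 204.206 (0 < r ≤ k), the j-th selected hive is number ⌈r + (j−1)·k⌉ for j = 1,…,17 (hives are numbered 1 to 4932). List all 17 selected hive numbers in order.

j=1: r + 0k = 204.206 → ⌈·⌉ = 205
j=2: r + 1k = 494.323647… → ⌈·⌉ = 495
j=3: r + 2k = 784.441294… → ⌈·⌉ = 785
j=4: r + 3k = 1074.558941… → ⌈·⌉ = 1075
j=5: r + 4k = 1364.676588… → ⌈·⌉ = 1365
j=6: r + 5k = 1654.794235… → ⌈·⌉ = 1655
j=7: r + 6k = 1944.911882… → ⌈·⌉ = 1945
j=8: r + 7k = 2235.029529… → ⌈·⌉ = 2236
j=9: r + 8k = 2525.147176… → ⌈·⌉ = 2526
j=10: r + 9k = 2815.264823… → ⌈·⌉ = 2816
j=11: r + 10k = 3105.382470… → ⌈·⌉ = 3106
j=12: r + 11k = 3395.500117… → ⌈·⌉ = 3396
j=13: r + 12k = 3685.617764… → ⌈·⌉ = 3686
j=14: r + 13k = 3975.735411… → ⌈·⌉ = 3976
j=15: r + 14k = 4265.853058… → ⌈·⌉ = 4266
j=16: r + 15k = 4555.970705… → ⌈·⌉ = 4556
j=17: r + 16k = 4846.088352… → ⌈·⌉ = 4847

205, 495, 785, 1075, 1365, 1655, 1945, 2236, 2526, 2816, 3106, 3396, 3686, 3976, 4266, 4556, 4847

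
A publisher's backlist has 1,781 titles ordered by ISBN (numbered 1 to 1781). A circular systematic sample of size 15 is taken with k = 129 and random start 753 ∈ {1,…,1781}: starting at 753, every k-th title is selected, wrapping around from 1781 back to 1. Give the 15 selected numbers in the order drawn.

Selection 1: 753
Selection 2: 753 + 129 = 882
Selection 3: 882 + 129 = 1011
Selection 4: 1011 + 129 = 1140
Selection 5: 1140 + 129 = 1269
Selection 6: 1269 + 129 = 1398
Selection 7: 1398 + 129 = 1527
Selection 8: 1527 + 129 = 1656
Selection 9: 1656 + 129 = 1785 → 1785 − 1781 = 4
Selection 10: 4 + 129 = 133
Selection 11: 133 + 129 = 262
Selection 12: 262 + 129 = 391
Selection 13: 391 + 129 = 520
Selection 14: 520 + 129 = 649
Selection 15: 649 + 129 = 778

753, 882, 1011, 1140, 1269, 1398, 1527, 1656, 4, 133, 262, 391, 520, 649, 778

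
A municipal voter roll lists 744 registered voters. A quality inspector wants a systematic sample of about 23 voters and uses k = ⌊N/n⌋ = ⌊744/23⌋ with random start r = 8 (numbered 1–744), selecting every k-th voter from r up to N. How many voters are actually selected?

24

k = ⌊744/23⌋ = 32
Achieved size = ⌊(744 − 8)/32⌋ + 1 = ⌊736/32⌋ + 1 = 23 + 1 = 24
(last selection: 8 + 23×32 = 744 ≤ 744; next would be 776 > 744)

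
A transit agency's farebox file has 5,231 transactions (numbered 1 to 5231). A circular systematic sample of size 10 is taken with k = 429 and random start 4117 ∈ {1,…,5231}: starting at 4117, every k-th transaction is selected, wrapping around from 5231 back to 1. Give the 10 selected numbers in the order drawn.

Selection 1: 4117
Selection 2: 4117 + 429 = 4546
Selection 3: 4546 + 429 = 4975
Selection 4: 4975 + 429 = 5404 → 5404 − 5231 = 173
Selection 5: 173 + 429 = 602
Selection 6: 602 + 429 = 1031
Selection 7: 1031 + 429 = 1460
Selection 8: 1460 + 429 = 1889
Selection 9: 1889 + 429 = 2318
Selection 10: 2318 + 429 = 2747

4117, 4546, 4975, 173, 602, 1031, 1460, 1889, 2318, 2747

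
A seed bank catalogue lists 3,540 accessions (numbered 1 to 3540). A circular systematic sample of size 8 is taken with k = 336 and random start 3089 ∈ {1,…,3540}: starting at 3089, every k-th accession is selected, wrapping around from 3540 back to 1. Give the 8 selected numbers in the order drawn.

3089, 3425, 221, 557, 893, 1229, 1565, 1901

Selection 1: 3089
Selection 2: 3089 + 336 = 3425
Selection 3: 3425 + 336 = 3761 → 3761 − 3540 = 221
Selection 4: 221 + 336 = 557
Selection 5: 557 + 336 = 893
Selection 6: 893 + 336 = 1229
Selection 7: 1229 + 336 = 1565
Selection 8: 1565 + 336 = 1901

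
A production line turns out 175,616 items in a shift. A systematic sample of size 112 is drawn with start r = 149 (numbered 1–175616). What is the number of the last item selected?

174197

k = 175616/112 = 1568
112th selection = r + (112−1)·k = 149 + 111×1568 = 149 + 174048 = 174197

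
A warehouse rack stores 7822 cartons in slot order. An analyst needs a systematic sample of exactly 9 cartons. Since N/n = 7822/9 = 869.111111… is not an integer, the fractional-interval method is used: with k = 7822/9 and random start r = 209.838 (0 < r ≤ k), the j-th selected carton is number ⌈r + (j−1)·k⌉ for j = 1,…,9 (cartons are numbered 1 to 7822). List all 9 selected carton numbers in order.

j=1: r + 0k = 209.838 → ⌈·⌉ = 210
j=2: r + 1k = 1078.949111… → ⌈·⌉ = 1079
j=3: r + 2k = 1948.060222… → ⌈·⌉ = 1949
j=4: r + 3k = 2817.171333… → ⌈·⌉ = 2818
j=5: r + 4k = 3686.282444… → ⌈·⌉ = 3687
j=6: r + 5k = 4555.393555… → ⌈·⌉ = 4556
j=7: r + 6k = 5424.504666… → ⌈·⌉ = 5425
j=8: r + 7k = 6293.615777… → ⌈·⌉ = 6294
j=9: r + 8k = 7162.726888… → ⌈·⌉ = 7163

210, 1079, 1949, 2818, 3687, 4556, 5425, 6294, 7163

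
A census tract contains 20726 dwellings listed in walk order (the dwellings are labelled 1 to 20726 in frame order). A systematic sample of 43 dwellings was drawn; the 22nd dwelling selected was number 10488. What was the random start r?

366

k = 20726/43 = 482
r = 10488 − (22−1)×482 = 10488 − 10122 = 366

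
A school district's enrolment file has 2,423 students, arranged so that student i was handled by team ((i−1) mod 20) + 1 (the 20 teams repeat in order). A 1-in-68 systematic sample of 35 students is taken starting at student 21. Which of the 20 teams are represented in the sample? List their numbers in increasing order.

Consecutive selections differ by k = 68, so their team numbers differ by 68 mod 20 = 8.
gcd(68, 20) = 4, so the sample visits 20/4 = 5 distinct residues mod 20.
Start 21 is team 1; the teams hit are 1, 5, 9, 13, 17.

1, 5, 9, 13, 17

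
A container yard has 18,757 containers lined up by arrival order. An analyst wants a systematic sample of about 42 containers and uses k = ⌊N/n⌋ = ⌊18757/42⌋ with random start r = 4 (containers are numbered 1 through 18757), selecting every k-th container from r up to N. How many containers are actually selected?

k = ⌊18757/42⌋ = 446
Achieved size = ⌊(18757 − 4)/446⌋ + 1 = ⌊18753/446⌋ + 1 = 42 + 1 = 43
(last selection: 4 + 42×446 = 18736 ≤ 18757; next would be 19182 > 18757)

43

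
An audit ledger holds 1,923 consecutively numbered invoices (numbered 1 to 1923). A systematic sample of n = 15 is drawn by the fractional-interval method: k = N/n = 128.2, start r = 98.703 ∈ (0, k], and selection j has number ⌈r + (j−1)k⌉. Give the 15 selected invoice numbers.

99, 227, 356, 484, 612, 740, 868, 997, 1125, 1253, 1381, 1509, 1638, 1766, 1894

j=1: r + 0k = 98.703 → ⌈·⌉ = 99
j=2: r + 1k = 226.903 → ⌈·⌉ = 227
j=3: r + 2k = 355.103 → ⌈·⌉ = 356
j=4: r + 3k = 483.303 → ⌈·⌉ = 484
j=5: r + 4k = 611.503 → ⌈·⌉ = 612
j=6: r + 5k = 739.703 → ⌈·⌉ = 740
j=7: r + 6k = 867.903 → ⌈·⌉ = 868
j=8: r + 7k = 996.103 → ⌈·⌉ = 997
j=9: r + 8k = 1124.303 → ⌈·⌉ = 1125
j=10: r + 9k = 1252.503 → ⌈·⌉ = 1253
j=11: r + 10k = 1380.703 → ⌈·⌉ = 1381
j=12: r + 11k = 1508.903 → ⌈·⌉ = 1509
j=13: r + 12k = 1637.103 → ⌈·⌉ = 1638
j=14: r + 13k = 1765.303 → ⌈·⌉ = 1766
j=15: r + 14k = 1893.503 → ⌈·⌉ = 1894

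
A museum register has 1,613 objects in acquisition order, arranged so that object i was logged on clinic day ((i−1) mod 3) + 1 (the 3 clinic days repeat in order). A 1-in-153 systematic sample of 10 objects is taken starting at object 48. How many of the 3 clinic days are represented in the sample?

Consecutive selections differ by k = 153, so their clinic day numbers differ by 153 mod 3 = 0.
gcd(153, 3) = 3, so the sample visits 3/3 = 1 distinct residues mod 3.
Start 48 is clinic day 3; the clinic days hit are 3.

1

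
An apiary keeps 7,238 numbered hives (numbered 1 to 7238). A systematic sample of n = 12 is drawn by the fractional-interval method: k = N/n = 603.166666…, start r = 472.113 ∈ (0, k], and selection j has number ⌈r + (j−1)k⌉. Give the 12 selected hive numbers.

j=1: r + 0k = 472.113 → ⌈·⌉ = 473
j=2: r + 1k = 1075.279666… → ⌈·⌉ = 1076
j=3: r + 2k = 1678.446333… → ⌈·⌉ = 1679
j=4: r + 3k = 2281.613 → ⌈·⌉ = 2282
j=5: r + 4k = 2884.779666… → ⌈·⌉ = 2885
j=6: r + 5k = 3487.946333… → ⌈·⌉ = 3488
j=7: r + 6k = 4091.113 → ⌈·⌉ = 4092
j=8: r + 7k = 4694.279666… → ⌈·⌉ = 4695
j=9: r + 8k = 5297.446333… → ⌈·⌉ = 5298
j=10: r + 9k = 5900.613 → ⌈·⌉ = 5901
j=11: r + 10k = 6503.779666… → ⌈·⌉ = 6504
j=12: r + 11k = 7106.946333… → ⌈·⌉ = 7107

473, 1076, 1679, 2282, 2885, 3488, 4092, 4695, 5298, 5901, 6504, 7107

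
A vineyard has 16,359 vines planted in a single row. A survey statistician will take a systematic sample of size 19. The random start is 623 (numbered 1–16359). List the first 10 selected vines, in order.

623, 1484, 2345, 3206, 4067, 4928, 5789, 6650, 7511, 8372

k = N/n = 16359/19 = 861
vine 1: 623
vine 2: 623 + 861 = 1484
vine 3: 1484 + 861 = 2345
vine 4: 2345 + 861 = 3206
vine 5: 3206 + 861 = 4067
vine 6: 4067 + 861 = 4928
vine 7: 4928 + 861 = 5789
vine 8: 5789 + 861 = 6650
vine 9: 6650 + 861 = 7511
vine 10: 7511 + 861 = 8372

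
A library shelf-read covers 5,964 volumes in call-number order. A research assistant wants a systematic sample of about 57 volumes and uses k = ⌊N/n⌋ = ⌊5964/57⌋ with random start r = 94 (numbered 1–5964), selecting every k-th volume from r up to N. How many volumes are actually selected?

k = ⌊5964/57⌋ = 104
Achieved size = ⌊(5964 − 94)/104⌋ + 1 = ⌊5870/104⌋ + 1 = 56 + 1 = 57
(last selection: 94 + 56×104 = 5918 ≤ 5964; next would be 6022 > 5964)

57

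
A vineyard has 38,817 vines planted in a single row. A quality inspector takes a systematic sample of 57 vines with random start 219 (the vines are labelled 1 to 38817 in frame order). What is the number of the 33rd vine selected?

k = 38817/57 = 681
33rd selection = r + (33−1)·k = 219 + 32×681 = 219 + 21792 = 22011

22011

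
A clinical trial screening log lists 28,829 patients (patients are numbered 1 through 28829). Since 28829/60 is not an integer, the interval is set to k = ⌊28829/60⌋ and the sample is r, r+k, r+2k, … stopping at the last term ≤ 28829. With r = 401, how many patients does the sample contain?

60

k = ⌊28829/60⌋ = 480
Achieved size = ⌊(28829 − 401)/480⌋ + 1 = ⌊28428/480⌋ + 1 = 59 + 1 = 60
(last selection: 401 + 59×480 = 28721 ≤ 28829; next would be 29201 > 28829)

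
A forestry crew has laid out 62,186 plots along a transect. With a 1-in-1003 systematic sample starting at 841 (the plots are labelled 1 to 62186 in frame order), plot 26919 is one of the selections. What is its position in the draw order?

27

k = 1003
position = (26919 − 841)/1003 + 1 = 26078/1003 + 1 = 26 + 1 = 27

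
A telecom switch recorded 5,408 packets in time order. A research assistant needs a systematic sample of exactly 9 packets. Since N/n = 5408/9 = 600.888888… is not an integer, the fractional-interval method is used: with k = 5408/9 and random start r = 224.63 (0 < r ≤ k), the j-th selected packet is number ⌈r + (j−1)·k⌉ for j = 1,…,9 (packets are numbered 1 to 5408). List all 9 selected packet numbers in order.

j=1: r + 0k = 224.63 → ⌈·⌉ = 225
j=2: r + 1k = 825.518888… → ⌈·⌉ = 826
j=3: r + 2k = 1426.407777… → ⌈·⌉ = 1427
j=4: r + 3k = 2027.296666… → ⌈·⌉ = 2028
j=5: r + 4k = 2628.185555… → ⌈·⌉ = 2629
j=6: r + 5k = 3229.074444… → ⌈·⌉ = 3230
j=7: r + 6k = 3829.963333… → ⌈·⌉ = 3830
j=8: r + 7k = 4430.852222… → ⌈·⌉ = 4431
j=9: r + 8k = 5031.741111… → ⌈·⌉ = 5032

225, 826, 1427, 2028, 2629, 3230, 3830, 4431, 5032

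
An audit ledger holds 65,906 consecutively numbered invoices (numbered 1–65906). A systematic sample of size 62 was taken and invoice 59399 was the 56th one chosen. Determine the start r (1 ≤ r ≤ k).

934

k = 65906/62 = 1063
r = 59399 − (56−1)×1063 = 59399 − 58465 = 934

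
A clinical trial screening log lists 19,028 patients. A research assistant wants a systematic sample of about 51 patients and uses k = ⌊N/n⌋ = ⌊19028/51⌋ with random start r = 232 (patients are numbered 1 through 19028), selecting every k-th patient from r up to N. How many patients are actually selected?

51

k = ⌊19028/51⌋ = 373
Achieved size = ⌊(19028 − 232)/373⌋ + 1 = ⌊18796/373⌋ + 1 = 50 + 1 = 51
(last selection: 232 + 50×373 = 18882 ≤ 19028; next would be 19255 > 19028)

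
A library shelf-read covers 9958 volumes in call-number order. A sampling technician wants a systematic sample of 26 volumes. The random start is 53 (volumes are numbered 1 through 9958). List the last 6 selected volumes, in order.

k = N/n = 9958/26 = 383
21st selection = 53 + 20×383 = 7713
22nd: 7713 + 383 = 8096
23rd: 8096 + 383 = 8479
24th: 8479 + 383 = 8862
25th: 8862 + 383 = 9245
26th: 9245 + 383 = 9628

7713, 8096, 8479, 8862, 9245, 9628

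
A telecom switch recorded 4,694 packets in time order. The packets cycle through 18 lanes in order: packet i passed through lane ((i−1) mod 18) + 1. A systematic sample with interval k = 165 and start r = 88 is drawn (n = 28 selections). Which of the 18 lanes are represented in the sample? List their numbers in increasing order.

Consecutive selections differ by k = 165, so their lane numbers differ by 165 mod 18 = 3.
gcd(165, 18) = 3, so the sample visits 18/3 = 6 distinct residues mod 18.
Start 88 is lane 16; the lanes hit are 1, 4, 7, 10, 13, 16.

1, 4, 7, 10, 13, 16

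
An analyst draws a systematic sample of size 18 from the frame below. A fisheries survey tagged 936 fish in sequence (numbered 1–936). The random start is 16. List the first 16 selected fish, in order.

k = N/n = 936/18 = 52
fish 1: 16
fish 2: 16 + 52 = 68
fish 3: 68 + 52 = 120
fish 4: 120 + 52 = 172
fish 5: 172 + 52 = 224
fish 6: 224 + 52 = 276
fish 7: 276 + 52 = 328
fish 8: 328 + 52 = 380
fish 9: 380 + 52 = 432
fish 10: 432 + 52 = 484
fish 11: 484 + 52 = 536
fish 12: 536 + 52 = 588
fish 13: 588 + 52 = 640
fish 14: 640 + 52 = 692
fish 15: 692 + 52 = 744
fish 16: 744 + 52 = 796

16, 68, 120, 172, 224, 276, 328, 380, 432, 484, 536, 588, 640, 692, 744, 796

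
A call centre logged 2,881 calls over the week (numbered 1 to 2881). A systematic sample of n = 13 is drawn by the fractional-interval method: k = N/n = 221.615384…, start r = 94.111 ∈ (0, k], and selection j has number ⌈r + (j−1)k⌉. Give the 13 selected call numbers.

95, 316, 538, 759, 981, 1203, 1424, 1646, 1868, 2089, 2311, 2532, 2754

j=1: r + 0k = 94.111 → ⌈·⌉ = 95
j=2: r + 1k = 315.726384… → ⌈·⌉ = 316
j=3: r + 2k = 537.341769… → ⌈·⌉ = 538
j=4: r + 3k = 758.957153… → ⌈·⌉ = 759
j=5: r + 4k = 980.572538… → ⌈·⌉ = 981
j=6: r + 5k = 1202.187923… → ⌈·⌉ = 1203
j=7: r + 6k = 1423.803307… → ⌈·⌉ = 1424
j=8: r + 7k = 1645.418692… → ⌈·⌉ = 1646
j=9: r + 8k = 1867.034076… → ⌈·⌉ = 1868
j=10: r + 9k = 2088.649461… → ⌈·⌉ = 2089
j=11: r + 10k = 2310.264846… → ⌈·⌉ = 2311
j=12: r + 11k = 2531.880230… → ⌈·⌉ = 2532
j=13: r + 12k = 2753.495615… → ⌈·⌉ = 2754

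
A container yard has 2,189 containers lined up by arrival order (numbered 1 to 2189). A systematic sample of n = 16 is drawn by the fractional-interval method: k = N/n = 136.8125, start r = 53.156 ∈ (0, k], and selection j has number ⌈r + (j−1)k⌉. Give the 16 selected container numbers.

j=1: r + 0k = 53.156 → ⌈·⌉ = 54
j=2: r + 1k = 189.9685 → ⌈·⌉ = 190
j=3: r + 2k = 326.781 → ⌈·⌉ = 327
j=4: r + 3k = 463.5935 → ⌈·⌉ = 464
j=5: r + 4k = 600.406 → ⌈·⌉ = 601
j=6: r + 5k = 737.2185 → ⌈·⌉ = 738
j=7: r + 6k = 874.031 → ⌈·⌉ = 875
j=8: r + 7k = 1010.8435 → ⌈·⌉ = 1011
j=9: r + 8k = 1147.656 → ⌈·⌉ = 1148
j=10: r + 9k = 1284.4685 → ⌈·⌉ = 1285
j=11: r + 10k = 1421.281 → ⌈·⌉ = 1422
j=12: r + 11k = 1558.0935 → ⌈·⌉ = 1559
j=13: r + 12k = 1694.906 → ⌈·⌉ = 1695
j=14: r + 13k = 1831.7185 → ⌈·⌉ = 1832
j=15: r + 14k = 1968.531 → ⌈·⌉ = 1969
j=16: r + 15k = 2105.3435 → ⌈·⌉ = 2106

54, 190, 327, 464, 601, 738, 875, 1011, 1148, 1285, 1422, 1559, 1695, 1832, 1969, 2106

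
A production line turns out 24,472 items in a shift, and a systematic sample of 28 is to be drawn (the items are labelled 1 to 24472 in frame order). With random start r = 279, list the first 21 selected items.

279, 1153, 2027, 2901, 3775, 4649, 5523, 6397, 7271, 8145, 9019, 9893, 10767, 11641, 12515, 13389, 14263, 15137, 16011, 16885, 17759

k = N/n = 24472/28 = 874
item 1: 279
item 2: 279 + 874 = 1153
item 3: 1153 + 874 = 2027
item 4: 2027 + 874 = 2901
item 5: 2901 + 874 = 3775
item 6: 3775 + 874 = 4649
item 7: 4649 + 874 = 5523
item 8: 5523 + 874 = 6397
item 9: 6397 + 874 = 7271
item 10: 7271 + 874 = 8145
item 11: 8145 + 874 = 9019
item 12: 9019 + 874 = 9893
item 13: 9893 + 874 = 10767
item 14: 10767 + 874 = 11641
item 15: 11641 + 874 = 12515
item 16: 12515 + 874 = 13389
item 17: 13389 + 874 = 14263
item 18: 14263 + 874 = 15137
item 19: 15137 + 874 = 16011
item 20: 16011 + 874 = 16885
item 21: 16885 + 874 = 17759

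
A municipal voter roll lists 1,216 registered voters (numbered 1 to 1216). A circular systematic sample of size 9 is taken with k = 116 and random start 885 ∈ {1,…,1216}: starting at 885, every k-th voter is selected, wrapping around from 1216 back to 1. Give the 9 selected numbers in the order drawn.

885, 1001, 1117, 17, 133, 249, 365, 481, 597

Selection 1: 885
Selection 2: 885 + 116 = 1001
Selection 3: 1001 + 116 = 1117
Selection 4: 1117 + 116 = 1233 → 1233 − 1216 = 17
Selection 5: 17 + 116 = 133
Selection 6: 133 + 116 = 249
Selection 7: 249 + 116 = 365
Selection 8: 365 + 116 = 481
Selection 9: 481 + 116 = 597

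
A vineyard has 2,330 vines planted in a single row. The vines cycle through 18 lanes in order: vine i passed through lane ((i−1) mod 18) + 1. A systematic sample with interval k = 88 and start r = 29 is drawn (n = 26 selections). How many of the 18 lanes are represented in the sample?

Consecutive selections differ by k = 88, so their lane numbers differ by 88 mod 18 = 16.
gcd(88, 18) = 2, so the sample visits 18/2 = 9 distinct residues mod 18.
Start 29 is lane 11; the lanes hit are 1, 3, 5, 7, 9, 11, 13, 15, 17.

9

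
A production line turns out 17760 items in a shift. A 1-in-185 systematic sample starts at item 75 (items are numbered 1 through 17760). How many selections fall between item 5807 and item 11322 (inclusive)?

30

k = 185
First selection ≥ 5807: 75 + ⌈(5807−75)/185⌉·185 = 75 + 31×185 = 5810
Last selection ≤ 11322: 75 + ⌊(11322−75)/185⌋·185 = 75 + 60×185 = 11175
Count = 60 − 31 + 1 = 30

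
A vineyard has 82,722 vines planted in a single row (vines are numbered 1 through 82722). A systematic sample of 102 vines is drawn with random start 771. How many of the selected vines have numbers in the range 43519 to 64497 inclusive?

k = 82722/102 = 811
First selection ≥ 43519: 771 + ⌈(43519−771)/811⌉·811 = 771 + 53×811 = 43754
Last selection ≤ 64497: 771 + ⌊(64497−771)/811⌋·811 = 771 + 78×811 = 64029
Count = 78 − 53 + 1 = 26

26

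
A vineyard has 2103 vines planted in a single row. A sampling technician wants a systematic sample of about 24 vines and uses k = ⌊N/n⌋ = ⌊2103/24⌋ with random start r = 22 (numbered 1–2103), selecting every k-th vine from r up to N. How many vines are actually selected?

k = ⌊2103/24⌋ = 87
Achieved size = ⌊(2103 − 22)/87⌋ + 1 = ⌊2081/87⌋ + 1 = 23 + 1 = 24
(last selection: 22 + 23×87 = 2023 ≤ 2103; next would be 2110 > 2103)

24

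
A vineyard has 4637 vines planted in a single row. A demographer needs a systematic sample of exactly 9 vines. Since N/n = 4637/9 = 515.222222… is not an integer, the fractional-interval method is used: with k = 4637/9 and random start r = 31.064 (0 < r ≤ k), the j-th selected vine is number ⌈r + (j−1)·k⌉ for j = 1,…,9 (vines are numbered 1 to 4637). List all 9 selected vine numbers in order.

j=1: r + 0k = 31.064 → ⌈·⌉ = 32
j=2: r + 1k = 546.286222… → ⌈·⌉ = 547
j=3: r + 2k = 1061.508444… → ⌈·⌉ = 1062
j=4: r + 3k = 1576.730666… → ⌈·⌉ = 1577
j=5: r + 4k = 2091.952888… → ⌈·⌉ = 2092
j=6: r + 5k = 2607.175111… → ⌈·⌉ = 2608
j=7: r + 6k = 3122.397333… → ⌈·⌉ = 3123
j=8: r + 7k = 3637.619555… → ⌈·⌉ = 3638
j=9: r + 8k = 4152.841777… → ⌈·⌉ = 4153

32, 547, 1062, 1577, 2092, 2608, 3123, 3638, 4153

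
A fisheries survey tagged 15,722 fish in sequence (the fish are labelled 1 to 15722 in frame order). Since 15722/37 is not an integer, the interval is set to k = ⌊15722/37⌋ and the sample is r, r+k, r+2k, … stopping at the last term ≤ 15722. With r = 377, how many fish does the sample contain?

37

k = ⌊15722/37⌋ = 424
Achieved size = ⌊(15722 − 377)/424⌋ + 1 = ⌊15345/424⌋ + 1 = 36 + 1 = 37
(last selection: 377 + 36×424 = 15641 ≤ 15722; next would be 16065 > 15722)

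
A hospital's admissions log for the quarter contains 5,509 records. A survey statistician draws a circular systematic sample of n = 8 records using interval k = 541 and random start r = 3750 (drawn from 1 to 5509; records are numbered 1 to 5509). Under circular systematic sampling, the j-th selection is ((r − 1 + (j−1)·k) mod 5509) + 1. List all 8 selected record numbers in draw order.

3750, 4291, 4832, 5373, 405, 946, 1487, 2028

Selection 1: 3750
Selection 2: 3750 + 541 = 4291
Selection 3: 4291 + 541 = 4832
Selection 4: 4832 + 541 = 5373
Selection 5: 5373 + 541 = 5914 → 5914 − 5509 = 405
Selection 6: 405 + 541 = 946
Selection 7: 946 + 541 = 1487
Selection 8: 1487 + 541 = 2028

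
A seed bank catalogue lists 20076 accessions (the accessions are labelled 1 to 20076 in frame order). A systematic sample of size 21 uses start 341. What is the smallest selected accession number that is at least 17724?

k = 20076/21 = 956
Steps past start: ⌈(17724 − 341)/956⌉ = ⌈17383/956⌉ = 19
Selected accession: 341 + 19×956 = 18505

18505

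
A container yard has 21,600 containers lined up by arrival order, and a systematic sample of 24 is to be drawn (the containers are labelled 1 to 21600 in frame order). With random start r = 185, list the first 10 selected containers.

k = N/n = 21600/24 = 900
container 1: 185
container 2: 185 + 900 = 1085
container 3: 1085 + 900 = 1985
container 4: 1985 + 900 = 2885
container 5: 2885 + 900 = 3785
container 6: 3785 + 900 = 4685
container 7: 4685 + 900 = 5585
container 8: 5585 + 900 = 6485
container 9: 6485 + 900 = 7385
container 10: 7385 + 900 = 8285

185, 1085, 1985, 2885, 3785, 4685, 5585, 6485, 7385, 8285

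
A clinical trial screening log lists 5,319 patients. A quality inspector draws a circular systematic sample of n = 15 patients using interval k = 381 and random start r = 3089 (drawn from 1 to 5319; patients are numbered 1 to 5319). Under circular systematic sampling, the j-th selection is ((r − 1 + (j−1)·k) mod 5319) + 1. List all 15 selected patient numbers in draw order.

Selection 1: 3089
Selection 2: 3089 + 381 = 3470
Selection 3: 3470 + 381 = 3851
Selection 4: 3851 + 381 = 4232
Selection 5: 4232 + 381 = 4613
Selection 6: 4613 + 381 = 4994
Selection 7: 4994 + 381 = 5375 → 5375 − 5319 = 56
Selection 8: 56 + 381 = 437
Selection 9: 437 + 381 = 818
Selection 10: 818 + 381 = 1199
Selection 11: 1199 + 381 = 1580
Selection 12: 1580 + 381 = 1961
Selection 13: 1961 + 381 = 2342
Selection 14: 2342 + 381 = 2723
Selection 15: 2723 + 381 = 3104

3089, 3470, 3851, 4232, 4613, 4994, 56, 437, 818, 1199, 1580, 1961, 2342, 2723, 3104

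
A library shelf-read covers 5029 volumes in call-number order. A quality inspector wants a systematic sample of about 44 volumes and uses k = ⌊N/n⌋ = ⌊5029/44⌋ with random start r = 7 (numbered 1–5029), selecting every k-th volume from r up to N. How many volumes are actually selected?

45

k = ⌊5029/44⌋ = 114
Achieved size = ⌊(5029 − 7)/114⌋ + 1 = ⌊5022/114⌋ + 1 = 44 + 1 = 45
(last selection: 7 + 44×114 = 5023 ≤ 5029; next would be 5137 > 5029)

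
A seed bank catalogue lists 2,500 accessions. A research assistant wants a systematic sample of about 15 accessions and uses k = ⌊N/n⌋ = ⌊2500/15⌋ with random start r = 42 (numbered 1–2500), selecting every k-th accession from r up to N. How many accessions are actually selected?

k = ⌊2500/15⌋ = 166
Achieved size = ⌊(2500 − 42)/166⌋ + 1 = ⌊2458/166⌋ + 1 = 14 + 1 = 15
(last selection: 42 + 14×166 = 2366 ≤ 2500; next would be 2532 > 2500)

15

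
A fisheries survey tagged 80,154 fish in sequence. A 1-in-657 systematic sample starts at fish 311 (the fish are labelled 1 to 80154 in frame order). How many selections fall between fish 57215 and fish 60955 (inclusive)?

6

k = 657
First selection ≥ 57215: 311 + ⌈(57215−311)/657⌉·657 = 311 + 87×657 = 57470
Last selection ≤ 60955: 311 + ⌊(60955−311)/657⌋·657 = 311 + 92×657 = 60755
Count = 92 − 87 + 1 = 6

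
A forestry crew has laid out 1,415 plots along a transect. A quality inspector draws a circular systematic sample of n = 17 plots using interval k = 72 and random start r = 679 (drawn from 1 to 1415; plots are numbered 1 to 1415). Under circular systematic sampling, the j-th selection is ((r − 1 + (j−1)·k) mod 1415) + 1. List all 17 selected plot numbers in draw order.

679, 751, 823, 895, 967, 1039, 1111, 1183, 1255, 1327, 1399, 56, 128, 200, 272, 344, 416

Selection 1: 679
Selection 2: 679 + 72 = 751
Selection 3: 751 + 72 = 823
Selection 4: 823 + 72 = 895
Selection 5: 895 + 72 = 967
Selection 6: 967 + 72 = 1039
Selection 7: 1039 + 72 = 1111
Selection 8: 1111 + 72 = 1183
Selection 9: 1183 + 72 = 1255
Selection 10: 1255 + 72 = 1327
Selection 11: 1327 + 72 = 1399
Selection 12: 1399 + 72 = 1471 → 1471 − 1415 = 56
Selection 13: 56 + 72 = 128
Selection 14: 128 + 72 = 200
Selection 15: 200 + 72 = 272
Selection 16: 272 + 72 = 344
Selection 17: 344 + 72 = 416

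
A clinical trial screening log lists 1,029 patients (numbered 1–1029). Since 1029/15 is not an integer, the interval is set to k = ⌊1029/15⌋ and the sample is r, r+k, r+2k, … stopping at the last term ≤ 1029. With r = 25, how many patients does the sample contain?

k = ⌊1029/15⌋ = 68
Achieved size = ⌊(1029 − 25)/68⌋ + 1 = ⌊1004/68⌋ + 1 = 14 + 1 = 15
(last selection: 25 + 14×68 = 977 ≤ 1029; next would be 1045 > 1029)

15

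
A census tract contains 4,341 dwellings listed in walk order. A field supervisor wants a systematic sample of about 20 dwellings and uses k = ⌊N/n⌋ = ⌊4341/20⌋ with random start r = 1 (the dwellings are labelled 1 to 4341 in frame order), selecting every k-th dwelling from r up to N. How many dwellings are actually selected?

k = ⌊4341/20⌋ = 217
Achieved size = ⌊(4341 − 1)/217⌋ + 1 = ⌊4340/217⌋ + 1 = 20 + 1 = 21
(last selection: 1 + 20×217 = 4341 ≤ 4341; next would be 4558 > 4341)

21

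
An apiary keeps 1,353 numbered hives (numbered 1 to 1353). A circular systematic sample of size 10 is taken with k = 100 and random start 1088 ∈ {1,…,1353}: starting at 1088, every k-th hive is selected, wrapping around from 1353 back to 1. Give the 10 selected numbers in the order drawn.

1088, 1188, 1288, 35, 135, 235, 335, 435, 535, 635

Selection 1: 1088
Selection 2: 1088 + 100 = 1188
Selection 3: 1188 + 100 = 1288
Selection 4: 1288 + 100 = 1388 → 1388 − 1353 = 35
Selection 5: 35 + 100 = 135
Selection 6: 135 + 100 = 235
Selection 7: 235 + 100 = 335
Selection 8: 335 + 100 = 435
Selection 9: 435 + 100 = 535
Selection 10: 535 + 100 = 635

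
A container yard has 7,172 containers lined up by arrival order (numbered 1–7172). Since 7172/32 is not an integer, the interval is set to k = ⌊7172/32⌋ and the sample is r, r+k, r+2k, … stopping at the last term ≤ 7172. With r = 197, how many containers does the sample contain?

32

k = ⌊7172/32⌋ = 224
Achieved size = ⌊(7172 − 197)/224⌋ + 1 = ⌊6975/224⌋ + 1 = 31 + 1 = 32
(last selection: 197 + 31×224 = 7141 ≤ 7172; next would be 7365 > 7172)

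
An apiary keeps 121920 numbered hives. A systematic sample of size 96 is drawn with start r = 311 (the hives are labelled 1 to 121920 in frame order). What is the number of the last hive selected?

k = 121920/96 = 1270
96th selection = r + (96−1)·k = 311 + 95×1270 = 311 + 120650 = 120961

120961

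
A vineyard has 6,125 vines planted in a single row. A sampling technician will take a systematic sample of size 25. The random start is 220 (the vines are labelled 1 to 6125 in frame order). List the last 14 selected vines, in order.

2915, 3160, 3405, 3650, 3895, 4140, 4385, 4630, 4875, 5120, 5365, 5610, 5855, 6100

k = N/n = 6125/25 = 245
12th selection = 220 + 11×245 = 2915
13th: 2915 + 245 = 3160
14th: 3160 + 245 = 3405
15th: 3405 + 245 = 3650
16th: 3650 + 245 = 3895
17th: 3895 + 245 = 4140
18th: 4140 + 245 = 4385
19th: 4385 + 245 = 4630
20th: 4630 + 245 = 4875
21st: 4875 + 245 = 5120
22nd: 5120 + 245 = 5365
23rd: 5365 + 245 = 5610
24th: 5610 + 245 = 5855
25th: 5855 + 245 = 6100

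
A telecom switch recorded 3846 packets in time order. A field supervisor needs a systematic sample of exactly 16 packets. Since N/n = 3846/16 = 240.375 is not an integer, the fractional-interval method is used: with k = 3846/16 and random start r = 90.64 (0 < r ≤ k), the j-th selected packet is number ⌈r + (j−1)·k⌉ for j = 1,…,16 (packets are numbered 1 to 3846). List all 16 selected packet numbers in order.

j=1: r + 0k = 90.64 → ⌈·⌉ = 91
j=2: r + 1k = 331.015 → ⌈·⌉ = 332
j=3: r + 2k = 571.39 → ⌈·⌉ = 572
j=4: r + 3k = 811.765 → ⌈·⌉ = 812
j=5: r + 4k = 1052.14 → ⌈·⌉ = 1053
j=6: r + 5k = 1292.515 → ⌈·⌉ = 1293
j=7: r + 6k = 1532.89 → ⌈·⌉ = 1533
j=8: r + 7k = 1773.265 → ⌈·⌉ = 1774
j=9: r + 8k = 2013.64 → ⌈·⌉ = 2014
j=10: r + 9k = 2254.015 → ⌈·⌉ = 2255
j=11: r + 10k = 2494.39 → ⌈·⌉ = 2495
j=12: r + 11k = 2734.765 → ⌈·⌉ = 2735
j=13: r + 12k = 2975.14 → ⌈·⌉ = 2976
j=14: r + 13k = 3215.515 → ⌈·⌉ = 3216
j=15: r + 14k = 3455.89 → ⌈·⌉ = 3456
j=16: r + 15k = 3696.265 → ⌈·⌉ = 3697

91, 332, 572, 812, 1053, 1293, 1533, 1774, 2014, 2255, 2495, 2735, 2976, 3216, 3456, 3697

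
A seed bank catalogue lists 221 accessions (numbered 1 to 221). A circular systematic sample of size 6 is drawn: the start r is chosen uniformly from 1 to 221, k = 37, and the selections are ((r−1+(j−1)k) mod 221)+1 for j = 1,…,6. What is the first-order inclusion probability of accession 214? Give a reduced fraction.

6/221

For each position j, as r ranges over 1…221 the j-th selection hits every accession exactly once, so accession 214 is selected for exactly 6 of the 221 starts.
Inclusion probability = 6/221.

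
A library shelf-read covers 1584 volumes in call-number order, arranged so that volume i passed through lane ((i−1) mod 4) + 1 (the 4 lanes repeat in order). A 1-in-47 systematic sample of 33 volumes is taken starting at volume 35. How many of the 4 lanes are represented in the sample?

4

Consecutive selections differ by k = 47, so their lane numbers differ by 47 mod 4 = 3.
gcd(47, 4) = 1, so the sample visits 4/1 = 4 distinct residues mod 4.
Start 35 is lane 3; the lanes hit are 1, 2, 3, 4.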